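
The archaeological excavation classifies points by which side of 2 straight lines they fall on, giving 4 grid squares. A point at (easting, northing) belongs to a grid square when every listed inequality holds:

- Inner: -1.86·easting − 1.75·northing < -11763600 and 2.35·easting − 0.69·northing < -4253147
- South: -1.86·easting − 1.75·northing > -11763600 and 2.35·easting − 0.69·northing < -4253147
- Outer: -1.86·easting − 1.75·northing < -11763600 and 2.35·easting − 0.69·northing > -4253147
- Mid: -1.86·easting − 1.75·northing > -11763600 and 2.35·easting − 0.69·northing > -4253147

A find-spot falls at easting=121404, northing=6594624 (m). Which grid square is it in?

-1.86·121404 − 1.75·6594624 = -11766403.440, which is < -11763600
2.35·121404 − 0.69·6594624 = -4264991.160, which is < -4253147
This sign pattern matches Inner.

Inner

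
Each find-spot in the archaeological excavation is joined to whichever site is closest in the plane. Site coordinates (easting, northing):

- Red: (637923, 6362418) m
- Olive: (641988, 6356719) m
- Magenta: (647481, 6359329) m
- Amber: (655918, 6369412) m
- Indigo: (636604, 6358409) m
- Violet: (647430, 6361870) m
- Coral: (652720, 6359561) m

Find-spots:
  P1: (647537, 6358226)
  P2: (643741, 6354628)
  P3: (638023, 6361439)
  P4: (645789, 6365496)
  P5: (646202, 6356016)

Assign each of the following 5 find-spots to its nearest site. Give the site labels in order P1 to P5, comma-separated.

P1 → Magenta (d²=1219745.00)
P2 → Olive (d²=7445290.00)
P3 → Red (d²=968441.00)
P4 → Violet (d²=15840757.00)
P5 → Magenta (d²=12611810.00)

Magenta, Olive, Red, Violet, Magenta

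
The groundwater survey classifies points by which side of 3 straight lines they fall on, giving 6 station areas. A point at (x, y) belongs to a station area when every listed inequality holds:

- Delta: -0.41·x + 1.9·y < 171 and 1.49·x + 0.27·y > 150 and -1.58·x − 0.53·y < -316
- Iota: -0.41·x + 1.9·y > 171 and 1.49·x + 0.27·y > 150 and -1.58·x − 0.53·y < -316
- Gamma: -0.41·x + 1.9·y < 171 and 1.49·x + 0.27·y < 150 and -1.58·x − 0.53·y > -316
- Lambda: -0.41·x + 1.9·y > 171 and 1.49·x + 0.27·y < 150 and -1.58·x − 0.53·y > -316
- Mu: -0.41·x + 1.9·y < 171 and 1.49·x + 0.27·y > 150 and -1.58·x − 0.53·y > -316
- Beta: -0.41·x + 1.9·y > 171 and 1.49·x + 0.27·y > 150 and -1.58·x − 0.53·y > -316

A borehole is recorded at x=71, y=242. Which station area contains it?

Beta

-0.41·71 + 1.9·242 = 430.690, which is > 171
1.49·71 + 0.27·242 = 171.130, which is > 150
-1.58·71 − 0.53·242 = -240.440, which is > -316
This sign pattern matches Beta.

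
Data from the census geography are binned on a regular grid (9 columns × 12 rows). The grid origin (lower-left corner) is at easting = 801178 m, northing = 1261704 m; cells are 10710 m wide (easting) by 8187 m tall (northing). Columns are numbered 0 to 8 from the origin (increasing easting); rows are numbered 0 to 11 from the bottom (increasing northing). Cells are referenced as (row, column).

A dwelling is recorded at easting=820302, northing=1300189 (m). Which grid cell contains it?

Column index: ⌊(820302 − 801178) / 10710⌋ = ⌊1.786⌋ = 1
Row offset from origin: ⌊(1300189 − 1261704) / 8187⌋ = ⌊4.701⌋ = 4 → row 4

(4, 1)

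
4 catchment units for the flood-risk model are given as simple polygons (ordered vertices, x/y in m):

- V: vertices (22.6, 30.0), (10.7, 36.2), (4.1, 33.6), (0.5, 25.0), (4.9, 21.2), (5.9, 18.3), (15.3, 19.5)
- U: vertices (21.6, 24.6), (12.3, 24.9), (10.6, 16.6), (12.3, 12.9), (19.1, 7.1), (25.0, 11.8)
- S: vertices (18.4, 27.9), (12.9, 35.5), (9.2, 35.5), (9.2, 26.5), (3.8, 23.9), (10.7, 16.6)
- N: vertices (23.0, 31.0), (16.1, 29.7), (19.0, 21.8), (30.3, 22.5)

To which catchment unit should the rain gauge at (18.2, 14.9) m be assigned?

U

Cast a ray rightward from (18.2, 14.9). For each polygon, the edges (by vertex number in listed order) whose endpoints lie on opposite sides of y = 14.9, where each meets that height, and whether that is right or left of the point:
V: no edge straddles that height → 0 crossings.
U: 3–4 at x≈11.38 (left), 6–1 at x≈24.18 (right) → 1 crossing.
S: no edge straddles that height → 0 crossings.
N: no edge straddles that height → 0 crossings.
Only U has an odd count, so the point is inside U.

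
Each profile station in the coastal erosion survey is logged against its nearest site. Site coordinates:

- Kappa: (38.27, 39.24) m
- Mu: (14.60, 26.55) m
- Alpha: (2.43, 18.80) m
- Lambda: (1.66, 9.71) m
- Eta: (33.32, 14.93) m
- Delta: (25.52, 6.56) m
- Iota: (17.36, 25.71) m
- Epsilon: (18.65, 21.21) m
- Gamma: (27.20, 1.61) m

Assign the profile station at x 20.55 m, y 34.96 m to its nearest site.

Iota

Squared distances to each site:
Kappa: 332.317; Mu: 106.131; Alpha: 589.480; Lambda: 994.395; Eta: 564.274; Delta: 831.261; Iota: 95.739; Epsilon: 192.673; Gamma: 1156.445.
Minimum at Iota.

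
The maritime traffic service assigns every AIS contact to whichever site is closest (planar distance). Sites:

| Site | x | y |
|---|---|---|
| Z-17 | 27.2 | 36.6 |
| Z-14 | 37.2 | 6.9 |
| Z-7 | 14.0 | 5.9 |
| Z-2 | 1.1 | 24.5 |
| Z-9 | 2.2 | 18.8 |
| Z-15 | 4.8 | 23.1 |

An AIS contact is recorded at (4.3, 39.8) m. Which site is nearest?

Z-2

Squared distances to each site:
Z-17: 534.650; Z-14: 2164.820; Z-7: 1243.300; Z-2: 244.330; Z-9: 445.410; Z-15: 279.140.
Minimum at Z-2.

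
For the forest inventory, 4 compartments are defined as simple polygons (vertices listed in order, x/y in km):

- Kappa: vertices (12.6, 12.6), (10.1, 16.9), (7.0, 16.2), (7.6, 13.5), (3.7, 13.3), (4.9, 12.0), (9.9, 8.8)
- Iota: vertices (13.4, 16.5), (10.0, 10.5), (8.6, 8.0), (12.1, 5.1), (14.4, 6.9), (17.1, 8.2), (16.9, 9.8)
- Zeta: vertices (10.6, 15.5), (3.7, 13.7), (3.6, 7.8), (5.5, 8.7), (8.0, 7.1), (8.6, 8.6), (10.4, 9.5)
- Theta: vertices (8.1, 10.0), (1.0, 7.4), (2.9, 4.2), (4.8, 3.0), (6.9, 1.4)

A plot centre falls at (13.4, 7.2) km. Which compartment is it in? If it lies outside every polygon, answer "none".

Iota

Cast a ray rightward from (13.4, 7.2). For each polygon, the edges (by vertex number in listed order) whose endpoints lie on opposite sides of y = 7.2, where each meets that height, and whether that is right or left of the point:
Kappa: no edge straddles that height → 0 crossings.
Iota: 3–4 at x≈9.57 (left), 5–6 at x≈15.02 (right) → 1 crossing.
Zeta: 4–5 at x≈7.84 (left), 5–6 at x≈8.04 (left) → 0 crossings.
Theta: 2–3 at x≈1.12 (left), 5–1 at x≈7.71 (left) → 0 crossings.
Only Iota has an odd count, so the point is inside Iota.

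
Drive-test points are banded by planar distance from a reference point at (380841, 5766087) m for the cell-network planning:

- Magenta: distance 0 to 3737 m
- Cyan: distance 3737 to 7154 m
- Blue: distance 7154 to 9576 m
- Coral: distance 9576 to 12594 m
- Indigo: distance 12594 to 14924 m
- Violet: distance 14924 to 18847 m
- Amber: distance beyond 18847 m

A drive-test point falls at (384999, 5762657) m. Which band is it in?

Cyan

Distance = √((384999−380841)² + (5762657−5766087)²) = √(17288964.000 + 11764900.000) = 5390.164 m.
3737 ≤ 5390.164 < 7154 → Cyan.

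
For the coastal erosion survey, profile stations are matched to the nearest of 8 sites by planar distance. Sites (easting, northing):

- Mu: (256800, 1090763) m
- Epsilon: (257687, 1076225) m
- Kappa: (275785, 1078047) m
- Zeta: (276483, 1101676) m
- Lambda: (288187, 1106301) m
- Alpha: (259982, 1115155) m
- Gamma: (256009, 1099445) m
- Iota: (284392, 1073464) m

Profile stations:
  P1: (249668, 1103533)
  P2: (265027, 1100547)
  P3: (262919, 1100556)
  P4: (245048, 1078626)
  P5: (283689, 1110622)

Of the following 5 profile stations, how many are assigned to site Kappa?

P1 → Gamma
P2 → Gamma
P3 → Gamma
P4 → Epsilon
P5 → Lambda
0 of the 5 go to Kappa.

0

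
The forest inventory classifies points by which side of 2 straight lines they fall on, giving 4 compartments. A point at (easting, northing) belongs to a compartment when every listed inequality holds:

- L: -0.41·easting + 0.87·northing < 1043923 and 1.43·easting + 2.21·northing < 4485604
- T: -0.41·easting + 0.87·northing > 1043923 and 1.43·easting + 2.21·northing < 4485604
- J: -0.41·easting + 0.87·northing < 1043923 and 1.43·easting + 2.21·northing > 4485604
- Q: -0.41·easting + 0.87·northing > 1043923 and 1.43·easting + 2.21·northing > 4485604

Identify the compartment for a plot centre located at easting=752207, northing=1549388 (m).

J

-0.41·752207 + 0.87·1549388 = 1039562.690, which is < 1043923
1.43·752207 + 2.21·1549388 = 4499803.490, which is > 4485604
This sign pattern matches J.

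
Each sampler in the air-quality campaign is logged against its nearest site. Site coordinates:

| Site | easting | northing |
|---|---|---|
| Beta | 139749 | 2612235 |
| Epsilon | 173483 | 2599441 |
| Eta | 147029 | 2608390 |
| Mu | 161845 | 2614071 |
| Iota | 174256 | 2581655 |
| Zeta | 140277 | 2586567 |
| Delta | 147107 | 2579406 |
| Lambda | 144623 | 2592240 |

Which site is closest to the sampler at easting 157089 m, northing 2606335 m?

Mu

Squared distances to each site:
Beta: 335485600.000; Epsilon: 316290472.000; Eta: 105426625.000; Mu: 82465232.000; Iota: 903808289.000; Zeta: 673417168.000; Delta: 824811365.000; Lambda: 354070181.000.
Minimum at Mu.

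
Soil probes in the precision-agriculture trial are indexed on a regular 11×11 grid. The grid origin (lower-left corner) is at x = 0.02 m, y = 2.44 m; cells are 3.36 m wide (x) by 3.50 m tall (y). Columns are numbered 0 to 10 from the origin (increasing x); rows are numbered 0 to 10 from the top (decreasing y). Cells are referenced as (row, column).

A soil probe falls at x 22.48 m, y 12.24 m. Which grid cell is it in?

(8, 6)

Column index: ⌊(22.48 − 0.02) / 3.36⌋ = ⌊6.685⌋ = 6
Row offset from origin: ⌊(12.24 − 2.44) / 3.50⌋ = ⌊2.800⌋ = 2 → row 8 (counted from top)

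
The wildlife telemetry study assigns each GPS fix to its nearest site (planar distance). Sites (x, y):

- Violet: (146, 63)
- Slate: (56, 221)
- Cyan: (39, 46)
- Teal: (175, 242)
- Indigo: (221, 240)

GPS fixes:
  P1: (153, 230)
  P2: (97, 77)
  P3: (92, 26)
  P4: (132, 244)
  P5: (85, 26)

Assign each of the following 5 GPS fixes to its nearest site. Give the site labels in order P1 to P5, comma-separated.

Teal, Violet, Cyan, Teal, Cyan

P1 → Teal (d²=628.00)
P2 → Violet (d²=2597.00)
P3 → Cyan (d²=3209.00)
P4 → Teal (d²=1853.00)
P5 → Cyan (d²=2516.00)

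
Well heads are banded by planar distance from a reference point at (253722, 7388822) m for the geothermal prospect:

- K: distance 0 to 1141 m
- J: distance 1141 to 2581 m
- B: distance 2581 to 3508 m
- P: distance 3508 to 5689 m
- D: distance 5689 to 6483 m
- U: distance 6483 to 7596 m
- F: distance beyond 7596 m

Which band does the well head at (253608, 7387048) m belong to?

J

Distance = √((253608−253722)² + (7387048−7388822)²) = √(12996.000 + 3147076.000) = 1777.659 m.
1141 ≤ 1777.659 < 2581 → J.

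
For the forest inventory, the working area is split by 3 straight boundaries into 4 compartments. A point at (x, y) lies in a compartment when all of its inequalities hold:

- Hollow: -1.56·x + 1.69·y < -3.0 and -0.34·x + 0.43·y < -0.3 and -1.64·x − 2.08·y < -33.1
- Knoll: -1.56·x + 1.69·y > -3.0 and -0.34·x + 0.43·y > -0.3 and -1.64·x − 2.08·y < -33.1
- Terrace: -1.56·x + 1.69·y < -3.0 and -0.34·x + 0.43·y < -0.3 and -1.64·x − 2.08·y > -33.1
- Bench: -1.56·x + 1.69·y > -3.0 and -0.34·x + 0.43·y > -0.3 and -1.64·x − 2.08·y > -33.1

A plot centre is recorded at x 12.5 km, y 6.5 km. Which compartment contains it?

Hollow

-1.56·12.5 + 1.69·6.5 = -8.515, which is < -3.0
-0.34·12.5 + 0.43·6.5 = -1.455, which is < -0.3
-1.64·12.5 − 2.08·6.5 = -34.020, which is < -33.1
This sign pattern matches Hollow.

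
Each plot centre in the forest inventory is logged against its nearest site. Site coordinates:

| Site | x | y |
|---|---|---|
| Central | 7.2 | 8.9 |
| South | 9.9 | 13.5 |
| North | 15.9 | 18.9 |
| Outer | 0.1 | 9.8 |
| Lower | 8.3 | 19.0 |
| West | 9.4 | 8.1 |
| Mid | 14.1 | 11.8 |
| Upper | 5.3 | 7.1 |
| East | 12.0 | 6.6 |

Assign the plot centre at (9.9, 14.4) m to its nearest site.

South

Squared distances to each site:
Central: 37.540; South: 0.810; North: 56.250; Outer: 117.200; Lower: 23.720; West: 39.940; Mid: 24.400; Upper: 74.450; East: 65.250.
Minimum at South.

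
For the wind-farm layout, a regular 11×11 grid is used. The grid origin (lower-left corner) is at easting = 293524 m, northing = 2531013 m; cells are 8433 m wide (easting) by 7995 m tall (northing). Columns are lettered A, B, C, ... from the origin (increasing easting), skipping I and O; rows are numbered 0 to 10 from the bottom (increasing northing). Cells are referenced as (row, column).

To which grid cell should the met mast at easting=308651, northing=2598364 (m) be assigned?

(8, B)

Column index: ⌊(308651 − 293524) / 8433⌋ = ⌊1.794⌋ = 1 → column B
Row offset from origin: ⌊(2598364 − 2531013) / 7995⌋ = ⌊8.424⌋ = 8 → row 8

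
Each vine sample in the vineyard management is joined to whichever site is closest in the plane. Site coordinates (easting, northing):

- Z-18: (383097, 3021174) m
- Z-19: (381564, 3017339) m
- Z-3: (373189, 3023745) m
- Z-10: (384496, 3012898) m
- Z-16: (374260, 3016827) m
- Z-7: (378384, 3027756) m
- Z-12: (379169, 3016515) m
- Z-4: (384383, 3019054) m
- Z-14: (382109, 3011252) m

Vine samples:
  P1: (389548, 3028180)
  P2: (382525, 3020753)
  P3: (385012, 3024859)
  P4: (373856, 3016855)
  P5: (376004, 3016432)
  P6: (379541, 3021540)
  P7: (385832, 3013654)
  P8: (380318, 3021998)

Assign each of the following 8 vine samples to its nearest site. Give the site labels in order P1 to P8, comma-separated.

Z-18, Z-18, Z-18, Z-16, Z-16, Z-18, Z-10, Z-18

P1 → Z-18 (d²=90699437.00)
P2 → Z-18 (d²=504425.00)
P3 → Z-18 (d²=17246450.00)
P4 → Z-16 (d²=164000.00)
P5 → Z-16 (d²=3197561.00)
P6 → Z-18 (d²=12779092.00)
P7 → Z-10 (d²=2356432.00)
P8 → Z-18 (d²=8401817.00)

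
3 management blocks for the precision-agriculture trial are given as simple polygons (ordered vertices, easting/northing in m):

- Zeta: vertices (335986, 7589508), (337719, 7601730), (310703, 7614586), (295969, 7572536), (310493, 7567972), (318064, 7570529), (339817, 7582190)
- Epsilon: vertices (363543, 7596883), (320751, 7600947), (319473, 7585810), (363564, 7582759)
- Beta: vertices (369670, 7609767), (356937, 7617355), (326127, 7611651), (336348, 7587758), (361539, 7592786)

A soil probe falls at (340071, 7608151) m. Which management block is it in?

Beta

Cast a ray rightward from (340071, 7608151). For each polygon, the edges (by vertex number in listed order) whose endpoints lie on opposite sides of northing = 7608151, where each meets that height, and whether that is right or left of the point:
Zeta: 2–3 at easting≈324225.7 (left), 3–4 at easting≈308448.2 (left) → 0 crossings.
Epsilon: no edge straddles that height → 0 crossings.
Beta: 3–4 at easting≈327624.2 (left), 5–1 at easting≈368896.2 (right) → 1 crossing.
Only Beta has an odd count, so the point is inside Beta.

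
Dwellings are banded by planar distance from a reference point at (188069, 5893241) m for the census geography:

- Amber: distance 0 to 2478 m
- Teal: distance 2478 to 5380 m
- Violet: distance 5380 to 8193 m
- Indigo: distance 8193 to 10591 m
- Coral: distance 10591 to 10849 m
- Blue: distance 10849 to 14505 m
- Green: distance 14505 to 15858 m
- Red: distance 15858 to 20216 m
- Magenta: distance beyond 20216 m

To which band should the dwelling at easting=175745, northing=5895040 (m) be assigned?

Blue

Distance = √((175745−188069)² + (5895040−5893241)²) = √(151880976.000 + 3236401.000) = 12454.613 m.
10849 ≤ 12454.613 < 14505 → Blue.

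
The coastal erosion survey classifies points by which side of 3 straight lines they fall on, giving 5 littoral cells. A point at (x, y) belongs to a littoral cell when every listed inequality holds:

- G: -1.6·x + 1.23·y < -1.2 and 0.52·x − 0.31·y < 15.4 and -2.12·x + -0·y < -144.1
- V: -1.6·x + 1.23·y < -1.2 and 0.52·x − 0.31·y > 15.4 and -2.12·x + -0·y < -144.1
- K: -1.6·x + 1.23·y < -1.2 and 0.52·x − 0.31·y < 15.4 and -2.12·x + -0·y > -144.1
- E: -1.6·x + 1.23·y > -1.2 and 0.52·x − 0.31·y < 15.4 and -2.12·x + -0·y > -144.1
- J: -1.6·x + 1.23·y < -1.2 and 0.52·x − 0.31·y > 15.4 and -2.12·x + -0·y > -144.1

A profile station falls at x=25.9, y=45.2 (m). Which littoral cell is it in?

E

-1.6·25.9 + 1.23·45.2 = 14.156, which is > -1.2
0.52·25.9 − 0.31·45.2 = -0.544, which is < 15.4
-2.12·25.9 + -0·45.2 = -54.908, which is > -144.1
This sign pattern matches E.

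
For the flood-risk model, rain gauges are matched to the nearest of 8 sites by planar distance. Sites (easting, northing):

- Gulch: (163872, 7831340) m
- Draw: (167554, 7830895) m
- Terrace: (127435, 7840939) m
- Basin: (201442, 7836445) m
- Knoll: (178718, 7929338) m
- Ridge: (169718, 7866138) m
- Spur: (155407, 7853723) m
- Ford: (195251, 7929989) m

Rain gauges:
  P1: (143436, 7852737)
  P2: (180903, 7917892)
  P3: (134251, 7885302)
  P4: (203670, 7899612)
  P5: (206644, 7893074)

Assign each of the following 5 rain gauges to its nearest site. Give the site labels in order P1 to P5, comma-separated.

P1 → Spur (d²=144277037.00)
P2 → Knoll (d²=135785141.00)
P3 → Spur (d²=1444809577.00)
P4 → Ford (d²=993641690.00)
P5 → Ford (d²=1492517674.00)

Spur, Knoll, Spur, Ford, Ford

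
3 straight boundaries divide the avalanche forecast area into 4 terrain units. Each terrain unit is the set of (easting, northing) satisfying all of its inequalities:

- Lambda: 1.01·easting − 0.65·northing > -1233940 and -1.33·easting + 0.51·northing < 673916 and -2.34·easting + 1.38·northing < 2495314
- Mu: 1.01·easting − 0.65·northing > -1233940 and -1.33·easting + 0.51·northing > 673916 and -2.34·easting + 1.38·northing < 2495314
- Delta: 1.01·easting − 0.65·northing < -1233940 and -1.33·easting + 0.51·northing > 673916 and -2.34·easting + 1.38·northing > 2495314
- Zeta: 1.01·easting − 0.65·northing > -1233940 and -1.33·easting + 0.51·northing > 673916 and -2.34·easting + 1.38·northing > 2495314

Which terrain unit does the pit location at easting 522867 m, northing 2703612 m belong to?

1.01·522867 − 0.65·2703612 = -1229252.130, which is > -1233940
-1.33·522867 + 0.51·2703612 = 683429.010, which is > 673916
-2.34·522867 + 1.38·2703612 = 2507475.780, which is > 2495314
This sign pattern matches Zeta.

Zeta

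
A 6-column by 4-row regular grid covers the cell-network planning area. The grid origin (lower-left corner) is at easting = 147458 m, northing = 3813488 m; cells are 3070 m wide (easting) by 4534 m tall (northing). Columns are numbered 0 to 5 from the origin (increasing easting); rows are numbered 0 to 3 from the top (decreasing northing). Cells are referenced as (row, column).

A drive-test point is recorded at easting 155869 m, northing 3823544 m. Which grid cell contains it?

(1, 2)

Column index: ⌊(155869 − 147458) / 3070⌋ = ⌊2.740⌋ = 2
Row offset from origin: ⌊(3823544 − 3813488) / 4534⌋ = ⌊2.218⌋ = 2 → row 1 (counted from top)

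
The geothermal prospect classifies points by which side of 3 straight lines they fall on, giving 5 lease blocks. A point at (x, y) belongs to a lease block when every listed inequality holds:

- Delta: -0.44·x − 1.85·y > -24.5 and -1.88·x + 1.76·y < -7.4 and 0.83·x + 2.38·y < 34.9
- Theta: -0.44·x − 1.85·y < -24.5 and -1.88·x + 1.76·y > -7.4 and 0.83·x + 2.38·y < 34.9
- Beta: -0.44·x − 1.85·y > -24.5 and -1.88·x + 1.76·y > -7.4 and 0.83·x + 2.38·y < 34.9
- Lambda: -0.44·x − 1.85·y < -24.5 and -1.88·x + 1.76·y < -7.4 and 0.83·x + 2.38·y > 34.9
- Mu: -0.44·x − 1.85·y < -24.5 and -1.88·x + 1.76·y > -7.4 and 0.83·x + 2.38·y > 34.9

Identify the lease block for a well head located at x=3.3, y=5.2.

-0.44·3.3 − 1.85·5.2 = -11.072, which is > -24.5
-1.88·3.3 + 1.76·5.2 = 2.948, which is > -7.4
0.83·3.3 + 2.38·5.2 = 15.115, which is < 34.9
This sign pattern matches Beta.

Beta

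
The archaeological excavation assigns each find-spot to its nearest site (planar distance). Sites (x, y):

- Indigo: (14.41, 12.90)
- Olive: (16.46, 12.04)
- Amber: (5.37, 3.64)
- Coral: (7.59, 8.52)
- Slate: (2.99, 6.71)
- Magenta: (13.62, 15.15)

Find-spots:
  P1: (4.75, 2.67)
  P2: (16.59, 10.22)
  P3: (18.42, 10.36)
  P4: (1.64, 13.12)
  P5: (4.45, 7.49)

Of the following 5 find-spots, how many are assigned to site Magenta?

P1 → Amber
P2 → Olive
P3 → Olive
P4 → Slate
P5 → Slate
0 of the 5 go to Magenta.

0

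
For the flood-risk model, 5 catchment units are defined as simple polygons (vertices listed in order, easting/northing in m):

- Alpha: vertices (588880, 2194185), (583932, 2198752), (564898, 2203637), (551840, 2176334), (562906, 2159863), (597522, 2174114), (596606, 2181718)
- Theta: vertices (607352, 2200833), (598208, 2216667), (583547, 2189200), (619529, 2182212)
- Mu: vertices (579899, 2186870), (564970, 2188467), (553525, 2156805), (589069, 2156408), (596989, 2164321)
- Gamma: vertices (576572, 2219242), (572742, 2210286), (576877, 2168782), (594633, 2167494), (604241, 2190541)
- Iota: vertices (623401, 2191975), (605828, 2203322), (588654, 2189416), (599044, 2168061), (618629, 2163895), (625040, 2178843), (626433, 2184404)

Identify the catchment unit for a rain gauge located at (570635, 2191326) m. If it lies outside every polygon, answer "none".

Alpha

Cast a ray rightward from (570635, 2191326). For each polygon, the edges (by vertex number in listed order) whose endpoints lie on opposite sides of northing = 2191326, where each meets that height, and whether that is right or left of the point:
Alpha: 3–4 at easting≈559010.1 (left), 7–1 at easting≈590651.8 (right) → 1 crossing.
Theta: 2–3 at easting≈584681.8 (right), 4–1 at easting≈613569.0 (right) → 2 crossings.
Mu: no edge straddles that height → 0 crossings.
Gamma: 2–3 at easting≈574631.0 (right), 5–1 at easting≈603484.2 (right) → 2 crossings.
Iota: 2–3 at easting≈591012.9 (right), 7–1 at easting≈623660.9 (right) → 2 crossings.
Only Alpha has an odd count, so the point is inside Alpha.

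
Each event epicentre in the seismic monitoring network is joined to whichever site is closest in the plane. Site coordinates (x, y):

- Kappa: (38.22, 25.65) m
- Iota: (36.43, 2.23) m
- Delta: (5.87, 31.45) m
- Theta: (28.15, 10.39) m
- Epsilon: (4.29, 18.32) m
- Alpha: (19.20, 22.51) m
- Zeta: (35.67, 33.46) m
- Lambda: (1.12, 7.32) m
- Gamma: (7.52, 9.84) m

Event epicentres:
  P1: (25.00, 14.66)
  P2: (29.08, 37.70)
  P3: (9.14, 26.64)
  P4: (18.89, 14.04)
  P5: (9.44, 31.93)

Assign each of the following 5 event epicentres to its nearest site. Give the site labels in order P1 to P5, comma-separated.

P1 → Theta (d²=28.16)
P2 → Zeta (d²=61.41)
P3 → Delta (d²=33.83)
P4 → Alpha (d²=71.84)
P5 → Delta (d²=12.98)

Theta, Zeta, Delta, Alpha, Delta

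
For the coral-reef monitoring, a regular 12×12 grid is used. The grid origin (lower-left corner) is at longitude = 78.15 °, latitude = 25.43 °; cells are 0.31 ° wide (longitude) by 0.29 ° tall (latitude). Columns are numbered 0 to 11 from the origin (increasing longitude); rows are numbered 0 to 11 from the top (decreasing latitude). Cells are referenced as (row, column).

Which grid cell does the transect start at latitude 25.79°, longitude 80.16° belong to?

Column index: ⌊(80.16 − 78.15) / 0.31⌋ = ⌊6.484⌋ = 6
Row offset from origin: ⌊(25.79 − 25.43) / 0.29⌋ = ⌊1.241⌋ = 1 → row 10 (counted from top)

(10, 6)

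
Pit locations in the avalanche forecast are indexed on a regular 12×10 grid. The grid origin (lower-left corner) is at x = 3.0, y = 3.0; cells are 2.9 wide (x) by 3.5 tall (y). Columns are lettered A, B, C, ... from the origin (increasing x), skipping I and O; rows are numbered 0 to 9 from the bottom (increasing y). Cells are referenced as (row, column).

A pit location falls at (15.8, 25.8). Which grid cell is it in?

Column index: ⌊(15.8 − 3.0) / 2.9⌋ = ⌊4.414⌋ = 4 → column E
Row offset from origin: ⌊(25.8 − 3.0) / 3.5⌋ = ⌊6.514⌋ = 6 → row 6

(6, E)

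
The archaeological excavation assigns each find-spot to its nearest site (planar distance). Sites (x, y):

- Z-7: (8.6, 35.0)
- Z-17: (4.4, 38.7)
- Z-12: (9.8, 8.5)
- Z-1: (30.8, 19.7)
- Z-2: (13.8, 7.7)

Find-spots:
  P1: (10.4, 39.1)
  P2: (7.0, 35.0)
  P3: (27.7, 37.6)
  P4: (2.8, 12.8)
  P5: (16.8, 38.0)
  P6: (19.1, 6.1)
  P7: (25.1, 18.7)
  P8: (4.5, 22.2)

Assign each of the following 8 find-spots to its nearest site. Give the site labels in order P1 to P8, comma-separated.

Z-7, Z-7, Z-1, Z-12, Z-7, Z-2, Z-1, Z-7

P1 → Z-7 (d²=20.05)
P2 → Z-7 (d²=2.56)
P3 → Z-1 (d²=330.02)
P4 → Z-12 (d²=67.49)
P5 → Z-7 (d²=76.24)
P6 → Z-2 (d²=30.65)
P7 → Z-1 (d²=33.49)
P8 → Z-7 (d²=180.65)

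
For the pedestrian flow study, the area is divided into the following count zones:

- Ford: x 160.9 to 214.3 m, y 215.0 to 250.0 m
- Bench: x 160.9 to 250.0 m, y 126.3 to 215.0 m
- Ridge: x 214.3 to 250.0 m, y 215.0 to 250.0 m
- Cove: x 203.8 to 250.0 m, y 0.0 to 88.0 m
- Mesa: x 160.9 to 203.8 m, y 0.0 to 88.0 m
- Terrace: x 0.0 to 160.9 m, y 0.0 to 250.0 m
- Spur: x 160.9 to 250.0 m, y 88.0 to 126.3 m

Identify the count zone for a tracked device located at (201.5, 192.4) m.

Bench

The point has x = 201.5 and y = 192.4.
Only Bench satisfies 160.9 ≤ x ≤ 250.0 and 126.3 ≤ y ≤ 215.0.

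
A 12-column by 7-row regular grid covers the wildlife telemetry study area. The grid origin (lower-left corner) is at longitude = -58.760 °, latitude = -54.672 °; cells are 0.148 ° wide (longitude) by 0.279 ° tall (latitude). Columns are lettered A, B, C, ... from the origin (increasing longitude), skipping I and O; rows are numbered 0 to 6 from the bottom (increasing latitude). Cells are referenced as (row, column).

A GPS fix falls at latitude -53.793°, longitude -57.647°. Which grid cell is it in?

(3, H)

Column index: ⌊(-57.647 − -58.760) / 0.148⌋ = ⌊7.520⌋ = 7 → column H
Row offset from origin: ⌊(-53.793 − -54.672) / 0.279⌋ = ⌊3.151⌋ = 3 → row 3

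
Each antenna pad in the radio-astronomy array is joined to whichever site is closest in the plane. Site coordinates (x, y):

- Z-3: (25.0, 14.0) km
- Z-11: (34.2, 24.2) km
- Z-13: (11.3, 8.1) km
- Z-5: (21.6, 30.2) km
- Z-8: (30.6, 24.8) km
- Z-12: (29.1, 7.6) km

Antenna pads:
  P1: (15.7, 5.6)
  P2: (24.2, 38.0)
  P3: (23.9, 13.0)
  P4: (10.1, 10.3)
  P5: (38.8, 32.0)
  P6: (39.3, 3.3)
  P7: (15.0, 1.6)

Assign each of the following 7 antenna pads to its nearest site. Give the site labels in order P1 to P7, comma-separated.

Z-13, Z-5, Z-3, Z-13, Z-11, Z-12, Z-13

P1 → Z-13 (d²=25.61)
P2 → Z-5 (d²=67.60)
P3 → Z-3 (d²=2.21)
P4 → Z-13 (d²=6.28)
P5 → Z-11 (d²=82.00)
P6 → Z-12 (d²=122.53)
P7 → Z-13 (d²=55.94)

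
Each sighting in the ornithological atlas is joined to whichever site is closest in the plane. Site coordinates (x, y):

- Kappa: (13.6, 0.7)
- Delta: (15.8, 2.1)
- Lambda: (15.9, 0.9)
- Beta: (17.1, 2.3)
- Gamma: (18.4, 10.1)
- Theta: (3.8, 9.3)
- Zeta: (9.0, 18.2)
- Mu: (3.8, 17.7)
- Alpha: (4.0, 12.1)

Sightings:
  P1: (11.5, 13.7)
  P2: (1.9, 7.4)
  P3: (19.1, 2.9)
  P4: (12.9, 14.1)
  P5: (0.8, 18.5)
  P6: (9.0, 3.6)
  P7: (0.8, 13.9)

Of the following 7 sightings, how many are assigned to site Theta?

P1 → Zeta
P2 → Theta
P3 → Beta
P4 → Zeta
P5 → Mu
P6 → Kappa
P7 → Alpha
1 of the 7 goes to Theta.

1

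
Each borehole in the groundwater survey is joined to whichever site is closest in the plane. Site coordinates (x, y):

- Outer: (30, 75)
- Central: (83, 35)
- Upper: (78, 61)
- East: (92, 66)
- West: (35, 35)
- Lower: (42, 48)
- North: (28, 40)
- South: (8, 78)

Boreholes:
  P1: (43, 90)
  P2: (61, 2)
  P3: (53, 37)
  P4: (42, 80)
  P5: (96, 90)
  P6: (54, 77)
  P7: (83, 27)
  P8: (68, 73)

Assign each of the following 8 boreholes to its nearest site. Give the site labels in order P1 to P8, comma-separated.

P1 → Outer (d²=394.00)
P2 → Central (d²=1573.00)
P3 → Lower (d²=242.00)
P4 → Outer (d²=169.00)
P5 → East (d²=592.00)
P6 → Outer (d²=580.00)
P7 → Central (d²=64.00)
P8 → Upper (d²=244.00)

Outer, Central, Lower, Outer, East, Outer, Central, Upper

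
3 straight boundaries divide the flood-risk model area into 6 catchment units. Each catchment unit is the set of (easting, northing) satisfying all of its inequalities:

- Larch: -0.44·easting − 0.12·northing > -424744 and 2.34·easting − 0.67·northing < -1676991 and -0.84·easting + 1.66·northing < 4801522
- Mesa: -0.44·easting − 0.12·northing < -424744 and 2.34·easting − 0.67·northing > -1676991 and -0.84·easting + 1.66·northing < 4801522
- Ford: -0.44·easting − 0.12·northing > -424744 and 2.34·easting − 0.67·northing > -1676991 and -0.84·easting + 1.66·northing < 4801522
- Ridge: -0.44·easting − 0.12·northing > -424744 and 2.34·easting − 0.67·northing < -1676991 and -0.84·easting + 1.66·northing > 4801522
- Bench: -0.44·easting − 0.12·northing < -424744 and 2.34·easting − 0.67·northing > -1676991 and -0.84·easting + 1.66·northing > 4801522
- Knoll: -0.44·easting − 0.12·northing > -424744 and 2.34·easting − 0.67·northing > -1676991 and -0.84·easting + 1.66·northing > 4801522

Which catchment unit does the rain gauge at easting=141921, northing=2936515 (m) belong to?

-0.44·141921 − 0.12·2936515 = -414827.040, which is > -424744
2.34·141921 − 0.67·2936515 = -1635369.910, which is > -1676991
-0.84·141921 + 1.66·2936515 = 4755401.260, which is < 4801522
This sign pattern matches Ford.

Ford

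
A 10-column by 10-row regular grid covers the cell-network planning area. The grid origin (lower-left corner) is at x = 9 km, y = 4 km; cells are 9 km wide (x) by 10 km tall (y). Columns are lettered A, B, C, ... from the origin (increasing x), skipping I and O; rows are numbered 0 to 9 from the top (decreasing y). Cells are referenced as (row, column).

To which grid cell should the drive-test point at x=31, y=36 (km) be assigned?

(6, C)

Column index: ⌊(31 − 9) / 9⌋ = ⌊2.444⌋ = 2 → column C
Row offset from origin: ⌊(36 − 4) / 10⌋ = ⌊3.200⌋ = 3 → row 6 (counted from top)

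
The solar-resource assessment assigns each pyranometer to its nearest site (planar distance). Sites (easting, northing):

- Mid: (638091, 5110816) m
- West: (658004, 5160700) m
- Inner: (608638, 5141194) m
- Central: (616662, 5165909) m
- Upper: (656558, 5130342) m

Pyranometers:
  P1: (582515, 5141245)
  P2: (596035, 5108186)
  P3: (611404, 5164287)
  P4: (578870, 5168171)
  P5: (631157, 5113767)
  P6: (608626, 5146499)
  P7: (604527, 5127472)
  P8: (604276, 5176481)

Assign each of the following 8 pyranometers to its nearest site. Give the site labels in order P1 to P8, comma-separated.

Inner, Inner, Central, Central, Mid, Inner, Inner, Central

P1 → Inner (d²=682413730.00)
P2 → Inner (d²=1248363673.00)
P3 → Central (d²=30277448.00)
P4 → Central (d²=1433351908.00)
P5 → Mid (d²=56788757.00)
P6 → Inner (d²=28143169.00)
P7 → Inner (d²=205193605.00)
P8 → Central (d²=265180180.00)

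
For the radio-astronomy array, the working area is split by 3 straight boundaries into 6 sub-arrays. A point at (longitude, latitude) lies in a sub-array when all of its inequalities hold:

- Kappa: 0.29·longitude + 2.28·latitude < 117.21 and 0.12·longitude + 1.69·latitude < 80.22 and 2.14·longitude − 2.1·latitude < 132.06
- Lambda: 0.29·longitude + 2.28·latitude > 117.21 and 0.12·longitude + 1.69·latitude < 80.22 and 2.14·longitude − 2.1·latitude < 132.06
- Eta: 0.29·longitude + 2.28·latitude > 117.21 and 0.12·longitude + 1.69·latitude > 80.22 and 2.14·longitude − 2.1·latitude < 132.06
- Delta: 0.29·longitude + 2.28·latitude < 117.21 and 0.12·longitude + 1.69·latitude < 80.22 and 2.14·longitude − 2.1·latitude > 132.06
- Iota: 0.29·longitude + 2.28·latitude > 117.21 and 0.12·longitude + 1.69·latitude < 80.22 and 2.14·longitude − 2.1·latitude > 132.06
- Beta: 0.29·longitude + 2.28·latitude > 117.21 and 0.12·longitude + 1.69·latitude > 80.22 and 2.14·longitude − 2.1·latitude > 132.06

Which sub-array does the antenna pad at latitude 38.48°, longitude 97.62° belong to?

0.29·97.62 + 2.28·38.48 = 116.044, which is < 117.21
0.12·97.62 + 1.69·38.48 = 76.746, which is < 80.22
2.14·97.62 − 2.1·38.48 = 128.099, which is < 132.06
This sign pattern matches Kappa.

Kappa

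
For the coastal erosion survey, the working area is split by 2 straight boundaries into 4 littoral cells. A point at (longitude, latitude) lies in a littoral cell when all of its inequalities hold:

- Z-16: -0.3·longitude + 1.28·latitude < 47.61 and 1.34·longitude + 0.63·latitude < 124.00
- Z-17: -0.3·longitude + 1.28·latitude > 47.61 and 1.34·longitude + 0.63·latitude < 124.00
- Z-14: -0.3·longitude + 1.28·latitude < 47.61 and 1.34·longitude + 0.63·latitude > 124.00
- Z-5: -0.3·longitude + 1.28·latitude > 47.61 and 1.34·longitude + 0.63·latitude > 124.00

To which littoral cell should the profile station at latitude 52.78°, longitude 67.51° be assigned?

-0.3·67.51 + 1.28·52.78 = 47.305, which is < 47.61
1.34·67.51 + 0.63·52.78 = 123.715, which is < 124.00
This sign pattern matches Z-16.

Z-16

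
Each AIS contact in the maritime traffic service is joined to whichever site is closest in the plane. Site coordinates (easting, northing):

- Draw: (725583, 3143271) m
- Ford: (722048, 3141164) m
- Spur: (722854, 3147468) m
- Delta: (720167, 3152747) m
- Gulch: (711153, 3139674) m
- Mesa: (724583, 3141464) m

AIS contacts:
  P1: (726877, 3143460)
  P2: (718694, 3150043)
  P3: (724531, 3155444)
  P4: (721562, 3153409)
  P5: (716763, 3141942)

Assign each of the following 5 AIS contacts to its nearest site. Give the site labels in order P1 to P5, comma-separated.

Draw, Delta, Delta, Delta, Ford

P1 → Draw (d²=1710157.00)
P2 → Delta (d²=9481345.00)
P3 → Delta (d²=26318305.00)
P4 → Delta (d²=2384269.00)
P5 → Ford (d²=28536509.00)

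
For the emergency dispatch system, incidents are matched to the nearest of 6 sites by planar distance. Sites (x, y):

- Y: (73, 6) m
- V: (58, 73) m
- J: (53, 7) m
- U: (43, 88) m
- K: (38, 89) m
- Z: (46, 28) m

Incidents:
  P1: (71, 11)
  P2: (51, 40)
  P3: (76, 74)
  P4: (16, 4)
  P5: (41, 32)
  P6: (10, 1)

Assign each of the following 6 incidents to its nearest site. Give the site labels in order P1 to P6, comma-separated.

Y, Z, V, J, Z, J

P1 → Y (d²=29.00)
P2 → Z (d²=169.00)
P3 → V (d²=325.00)
P4 → J (d²=1378.00)
P5 → Z (d²=41.00)
P6 → J (d²=1885.00)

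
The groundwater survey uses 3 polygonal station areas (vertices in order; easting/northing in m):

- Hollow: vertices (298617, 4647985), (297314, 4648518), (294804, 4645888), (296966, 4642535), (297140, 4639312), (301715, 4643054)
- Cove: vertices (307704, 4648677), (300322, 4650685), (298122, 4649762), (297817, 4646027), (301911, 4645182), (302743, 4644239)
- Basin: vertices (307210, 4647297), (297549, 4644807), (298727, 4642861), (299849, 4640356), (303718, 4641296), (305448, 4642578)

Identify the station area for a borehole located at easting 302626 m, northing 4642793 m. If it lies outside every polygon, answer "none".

Basin

Cast a ray rightward from (302626, 4642793). For each polygon, the edges (by vertex number in listed order) whose endpoints lie on opposite sides of northing = 4642793, where each meets that height, and whether that is right or left of the point:
Hollow: 3–4 at easting≈296799.6 (left), 5–6 at easting≈301395.9 (left) → 0 crossings.
Cove: no edge straddles that height → 0 crossings.
Basin: 3–4 at easting≈298757.5 (left), 6–1 at easting≈305528.3 (right) → 1 crossing.
Only Basin has an odd count, so the point is inside Basin.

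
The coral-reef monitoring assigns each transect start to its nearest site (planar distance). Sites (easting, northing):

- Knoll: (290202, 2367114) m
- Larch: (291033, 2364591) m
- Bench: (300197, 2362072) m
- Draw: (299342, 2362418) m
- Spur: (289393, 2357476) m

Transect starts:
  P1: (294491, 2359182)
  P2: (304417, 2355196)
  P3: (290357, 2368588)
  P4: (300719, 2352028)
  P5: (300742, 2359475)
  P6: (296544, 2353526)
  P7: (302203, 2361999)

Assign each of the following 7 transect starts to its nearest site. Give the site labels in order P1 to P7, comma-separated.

Spur, Bench, Knoll, Bench, Bench, Spur, Bench

P1 → Spur (d²=28900040.00)
P2 → Bench (d²=65087776.00)
P3 → Knoll (d²=2196701.00)
P4 → Bench (d²=101154420.00)
P5 → Bench (d²=7041434.00)
P6 → Spur (d²=66739301.00)
P7 → Bench (d²=4029365.00)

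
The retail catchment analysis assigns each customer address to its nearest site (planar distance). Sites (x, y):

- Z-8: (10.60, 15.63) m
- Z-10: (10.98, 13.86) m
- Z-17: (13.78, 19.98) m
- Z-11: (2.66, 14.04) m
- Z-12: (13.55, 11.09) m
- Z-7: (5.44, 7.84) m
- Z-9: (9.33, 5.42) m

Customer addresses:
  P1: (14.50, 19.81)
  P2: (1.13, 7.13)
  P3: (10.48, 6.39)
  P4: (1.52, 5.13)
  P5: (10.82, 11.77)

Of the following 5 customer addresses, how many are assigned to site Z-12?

0

P1 → Z-17
P2 → Z-7
P3 → Z-9
P4 → Z-7
P5 → Z-10
0 of the 5 go to Z-12.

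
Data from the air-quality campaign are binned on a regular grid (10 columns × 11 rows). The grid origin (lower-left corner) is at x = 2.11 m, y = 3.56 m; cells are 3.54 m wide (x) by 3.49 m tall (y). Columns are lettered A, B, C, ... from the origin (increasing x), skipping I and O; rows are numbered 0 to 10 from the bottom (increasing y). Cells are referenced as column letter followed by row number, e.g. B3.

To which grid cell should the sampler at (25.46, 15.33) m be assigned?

Column index: ⌊(25.46 − 2.11) / 3.54⌋ = ⌊6.596⌋ = 6 → column G
Row offset from origin: ⌊(15.33 − 3.56) / 3.49⌋ = ⌊3.372⌋ = 3 → row 3

G3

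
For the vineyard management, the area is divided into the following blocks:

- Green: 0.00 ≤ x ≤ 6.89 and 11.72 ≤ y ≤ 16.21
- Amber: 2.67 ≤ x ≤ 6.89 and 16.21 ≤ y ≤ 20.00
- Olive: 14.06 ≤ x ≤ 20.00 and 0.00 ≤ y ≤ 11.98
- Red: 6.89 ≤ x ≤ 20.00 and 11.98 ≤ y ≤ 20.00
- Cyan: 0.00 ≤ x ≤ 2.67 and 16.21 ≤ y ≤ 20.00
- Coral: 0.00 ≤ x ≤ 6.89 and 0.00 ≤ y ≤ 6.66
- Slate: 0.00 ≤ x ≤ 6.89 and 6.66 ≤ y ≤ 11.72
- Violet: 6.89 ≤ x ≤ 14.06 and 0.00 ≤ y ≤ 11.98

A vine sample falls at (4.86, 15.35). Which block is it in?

Green

The point has x = 4.86 and y = 15.35.
Only Green satisfies 0.00 ≤ x ≤ 6.89 and 11.72 ≤ y ≤ 16.21.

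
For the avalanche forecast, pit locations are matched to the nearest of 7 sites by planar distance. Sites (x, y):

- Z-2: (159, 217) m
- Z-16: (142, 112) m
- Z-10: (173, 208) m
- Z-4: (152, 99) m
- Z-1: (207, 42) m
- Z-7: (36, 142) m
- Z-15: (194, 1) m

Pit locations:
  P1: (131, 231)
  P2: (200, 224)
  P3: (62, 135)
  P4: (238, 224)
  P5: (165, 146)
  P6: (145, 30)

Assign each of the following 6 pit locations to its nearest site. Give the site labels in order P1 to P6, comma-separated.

P1 → Z-2 (d²=980.00)
P2 → Z-10 (d²=985.00)
P3 → Z-7 (d²=725.00)
P4 → Z-10 (d²=4481.00)
P5 → Z-16 (d²=1685.00)
P6 → Z-15 (d²=3242.00)

Z-2, Z-10, Z-7, Z-10, Z-16, Z-15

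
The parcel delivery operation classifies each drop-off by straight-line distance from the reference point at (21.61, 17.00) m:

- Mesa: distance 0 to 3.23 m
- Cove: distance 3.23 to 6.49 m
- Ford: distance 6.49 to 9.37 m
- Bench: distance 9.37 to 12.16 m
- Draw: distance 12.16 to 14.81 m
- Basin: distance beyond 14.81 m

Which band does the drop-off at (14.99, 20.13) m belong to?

Distance = √((14.99−21.61)² + (20.13−17.00)²) = √(43.824 + 9.797) = 7.323 m.
6.49 ≤ 7.323 < 9.37 → Ford.

Ford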